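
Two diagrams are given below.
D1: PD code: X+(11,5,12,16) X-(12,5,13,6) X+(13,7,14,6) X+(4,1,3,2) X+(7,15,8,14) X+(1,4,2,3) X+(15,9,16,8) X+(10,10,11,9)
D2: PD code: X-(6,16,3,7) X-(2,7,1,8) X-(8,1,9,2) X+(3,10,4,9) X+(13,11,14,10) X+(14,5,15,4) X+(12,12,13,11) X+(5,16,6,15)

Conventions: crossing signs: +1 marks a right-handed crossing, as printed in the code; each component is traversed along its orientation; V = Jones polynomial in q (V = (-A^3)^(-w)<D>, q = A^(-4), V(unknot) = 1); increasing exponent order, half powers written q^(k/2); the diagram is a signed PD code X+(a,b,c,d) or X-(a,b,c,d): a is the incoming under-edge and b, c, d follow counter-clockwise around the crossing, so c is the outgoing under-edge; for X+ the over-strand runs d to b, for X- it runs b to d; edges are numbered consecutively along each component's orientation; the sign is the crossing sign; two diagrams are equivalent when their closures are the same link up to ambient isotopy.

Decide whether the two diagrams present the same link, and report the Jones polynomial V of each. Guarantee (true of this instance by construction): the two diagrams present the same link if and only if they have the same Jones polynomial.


equivalent: no
D1 (bracket -A^-10 + A^2 + 2A^6 + A^10 + A^14; 8 crossings at w = +6): V = q + q^2 + 2q^3 + q^4 - q^7
D2 (bracket A^-2 + 2A^6 + A^14; 8 crossings at w = +2): V = q^-2 + 2 + q^2
key observation: V(q) takes 2 values over 2 diagrams, fixing the grouping


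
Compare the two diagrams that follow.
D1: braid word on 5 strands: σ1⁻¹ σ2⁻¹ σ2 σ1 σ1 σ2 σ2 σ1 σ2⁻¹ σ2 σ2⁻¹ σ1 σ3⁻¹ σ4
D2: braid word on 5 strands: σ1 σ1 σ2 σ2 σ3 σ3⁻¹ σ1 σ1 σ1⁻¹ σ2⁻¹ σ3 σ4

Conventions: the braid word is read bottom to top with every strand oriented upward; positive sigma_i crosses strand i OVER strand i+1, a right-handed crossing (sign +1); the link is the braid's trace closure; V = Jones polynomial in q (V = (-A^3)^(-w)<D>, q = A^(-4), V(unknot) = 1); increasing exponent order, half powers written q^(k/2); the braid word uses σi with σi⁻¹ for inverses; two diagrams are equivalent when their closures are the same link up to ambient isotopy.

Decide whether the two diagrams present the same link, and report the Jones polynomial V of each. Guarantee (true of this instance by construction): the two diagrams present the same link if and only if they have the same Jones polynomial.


equivalent: yes
D1 (bracket -A^-12 + A^-8 - A^-4 + 2 - A^4 + A^8; 14 crossings at w = +4): V = q - q^2 + 2q^3 - q^4 + q^5 - q^6
V(D2) = q - q^2 + 2q^3 - q^4 + q^5 - q^6  [12 crossings, <D> = -A^-6 + A^-2 - A^2 + 2A^6 - A^10 + A^14, w = +6]
observation: Markov moves rewrite D1 (14 crossings) into D2 (12)


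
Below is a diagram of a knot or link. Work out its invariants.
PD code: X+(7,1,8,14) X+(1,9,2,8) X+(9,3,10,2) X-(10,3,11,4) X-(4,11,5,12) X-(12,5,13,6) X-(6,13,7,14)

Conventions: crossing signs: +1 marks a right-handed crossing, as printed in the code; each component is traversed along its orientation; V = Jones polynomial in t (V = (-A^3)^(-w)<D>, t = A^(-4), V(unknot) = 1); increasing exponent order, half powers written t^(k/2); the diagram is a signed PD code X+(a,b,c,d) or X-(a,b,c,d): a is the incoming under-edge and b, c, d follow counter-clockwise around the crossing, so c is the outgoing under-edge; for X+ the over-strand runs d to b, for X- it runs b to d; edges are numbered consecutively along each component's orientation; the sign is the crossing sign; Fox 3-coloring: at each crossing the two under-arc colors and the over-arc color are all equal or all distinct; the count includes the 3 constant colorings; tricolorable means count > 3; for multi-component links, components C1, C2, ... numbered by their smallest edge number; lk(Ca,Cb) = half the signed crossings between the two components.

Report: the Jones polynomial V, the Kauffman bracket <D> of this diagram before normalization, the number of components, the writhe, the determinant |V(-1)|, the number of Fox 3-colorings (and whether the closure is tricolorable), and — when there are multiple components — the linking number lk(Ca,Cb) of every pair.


V(t) = 1
bracket: -A^-3, w = -1
1 component, writhe -1, over 7 crossings
det 1, colorings 3 of 3^7 — not tricolorable
observation: det 1 = |V(-1)|; not divisible by 3, so not tricolorable


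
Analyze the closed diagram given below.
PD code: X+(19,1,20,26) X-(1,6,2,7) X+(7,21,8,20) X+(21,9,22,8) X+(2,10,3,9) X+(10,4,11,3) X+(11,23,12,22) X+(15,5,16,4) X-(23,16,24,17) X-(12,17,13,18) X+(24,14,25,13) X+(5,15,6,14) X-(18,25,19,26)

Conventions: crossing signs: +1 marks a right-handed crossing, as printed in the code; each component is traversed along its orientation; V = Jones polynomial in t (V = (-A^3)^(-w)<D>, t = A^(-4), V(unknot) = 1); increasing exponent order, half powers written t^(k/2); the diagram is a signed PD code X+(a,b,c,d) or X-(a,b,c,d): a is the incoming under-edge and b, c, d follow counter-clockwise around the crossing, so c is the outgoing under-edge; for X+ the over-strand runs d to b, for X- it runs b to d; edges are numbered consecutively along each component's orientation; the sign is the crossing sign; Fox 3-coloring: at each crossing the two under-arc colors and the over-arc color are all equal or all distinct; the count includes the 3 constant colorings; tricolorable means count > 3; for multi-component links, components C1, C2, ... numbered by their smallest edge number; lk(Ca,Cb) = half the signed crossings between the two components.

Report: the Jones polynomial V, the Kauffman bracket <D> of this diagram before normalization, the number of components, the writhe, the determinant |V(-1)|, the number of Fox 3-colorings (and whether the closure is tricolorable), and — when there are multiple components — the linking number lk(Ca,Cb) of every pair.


V = t - 2t^2 + 3t^3 - 2t^4 + 3t^5 - 2t^6 + t^7 - t^8
<D> = A^-17 - A^-13 + 2A^-9 - 3A^-5 + 2A^-1 - 3A^3 + 2A^7 - A^11 (w = +5)
1 component over 13 crossings, w = +5
9 Fox colorings among 3^13, |V(-1)| = 15: tricolorable
why: V spans 7 powers of t: at least 7 crossings in any diagram


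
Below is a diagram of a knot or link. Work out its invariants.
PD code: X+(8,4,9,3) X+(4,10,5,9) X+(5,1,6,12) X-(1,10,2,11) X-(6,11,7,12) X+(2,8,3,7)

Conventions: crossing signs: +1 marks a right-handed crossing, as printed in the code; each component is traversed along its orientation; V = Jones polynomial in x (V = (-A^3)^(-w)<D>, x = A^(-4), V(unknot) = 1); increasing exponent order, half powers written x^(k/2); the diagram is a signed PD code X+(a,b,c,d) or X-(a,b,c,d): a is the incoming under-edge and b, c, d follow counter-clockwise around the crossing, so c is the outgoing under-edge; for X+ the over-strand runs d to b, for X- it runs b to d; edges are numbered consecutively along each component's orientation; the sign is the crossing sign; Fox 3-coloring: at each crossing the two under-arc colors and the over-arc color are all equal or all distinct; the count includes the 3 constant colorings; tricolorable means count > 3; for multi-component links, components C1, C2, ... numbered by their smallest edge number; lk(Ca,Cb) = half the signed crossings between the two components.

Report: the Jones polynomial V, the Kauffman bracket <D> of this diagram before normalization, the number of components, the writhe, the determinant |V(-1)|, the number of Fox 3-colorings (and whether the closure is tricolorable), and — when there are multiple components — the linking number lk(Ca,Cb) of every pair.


V = x + x^3 - x^4
<D> = -A^-10 + A^-6 + A^2 (w = +2)
1 component over 6 crossings, w = +2
9 Fox colorings among 3^6, |V(-1)| = 3: tricolorable
why: w = +2 shifts under R1 moves; the (-A^3)^(-2) factor cancels that in V


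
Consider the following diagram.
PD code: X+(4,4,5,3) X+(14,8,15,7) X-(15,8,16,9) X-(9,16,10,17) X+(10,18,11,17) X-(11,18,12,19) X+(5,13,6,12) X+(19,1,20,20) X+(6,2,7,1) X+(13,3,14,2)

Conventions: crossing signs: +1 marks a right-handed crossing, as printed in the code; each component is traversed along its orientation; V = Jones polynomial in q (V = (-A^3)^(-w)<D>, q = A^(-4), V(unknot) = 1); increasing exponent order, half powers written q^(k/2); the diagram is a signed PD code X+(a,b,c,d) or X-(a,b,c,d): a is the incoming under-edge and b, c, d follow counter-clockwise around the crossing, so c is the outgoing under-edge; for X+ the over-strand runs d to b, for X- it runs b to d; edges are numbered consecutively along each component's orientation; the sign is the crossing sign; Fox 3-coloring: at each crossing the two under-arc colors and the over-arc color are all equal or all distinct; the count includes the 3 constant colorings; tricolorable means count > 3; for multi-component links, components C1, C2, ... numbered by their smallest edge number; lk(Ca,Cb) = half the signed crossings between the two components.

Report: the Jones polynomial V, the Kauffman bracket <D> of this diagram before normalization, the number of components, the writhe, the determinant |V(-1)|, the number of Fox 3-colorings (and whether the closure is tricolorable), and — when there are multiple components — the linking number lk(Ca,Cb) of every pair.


V(q) = 1
bracket: A^12, w = +4
1 component, writhe +4, over 10 crossings
det 1, colorings 3 of 3^10 — not tricolorable
observation: w = +4 (over 10 crossings) is diagram-only; (-A^3)^(-4) removes it from V


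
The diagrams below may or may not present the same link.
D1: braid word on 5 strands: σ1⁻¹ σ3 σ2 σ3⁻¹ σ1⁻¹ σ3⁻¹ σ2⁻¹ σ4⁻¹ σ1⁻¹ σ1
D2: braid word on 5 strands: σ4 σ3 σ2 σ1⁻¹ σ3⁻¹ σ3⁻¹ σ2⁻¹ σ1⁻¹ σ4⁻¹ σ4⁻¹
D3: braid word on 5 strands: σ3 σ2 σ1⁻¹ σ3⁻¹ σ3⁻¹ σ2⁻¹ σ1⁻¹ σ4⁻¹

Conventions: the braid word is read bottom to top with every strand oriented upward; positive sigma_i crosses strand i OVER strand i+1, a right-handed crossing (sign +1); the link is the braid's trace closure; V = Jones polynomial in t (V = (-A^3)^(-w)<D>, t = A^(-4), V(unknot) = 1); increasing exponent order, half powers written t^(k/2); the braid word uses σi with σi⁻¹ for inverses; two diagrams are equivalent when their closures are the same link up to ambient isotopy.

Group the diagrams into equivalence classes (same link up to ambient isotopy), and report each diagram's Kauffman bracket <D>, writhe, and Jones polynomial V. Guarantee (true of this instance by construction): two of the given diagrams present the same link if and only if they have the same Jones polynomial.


equivalence classes: {D1, D2, D3}
D1 (bracket A^-8 + 1 - A^4; 10 crossings at w = -4): V = -t^-4 + t^-3 + t^-1
D2 (bracket A^-8 + 1 - A^4; 10 crossings at w = -4): V = -t^-4 + t^-3 + t^-1
D3 (bracket A^-8 + 1 - A^4; 8 crossings at w = -4): V = -t^-4 + t^-3 + t^-1
key observation: one V(t) for all 3 diagrams — one class (guaranteed)


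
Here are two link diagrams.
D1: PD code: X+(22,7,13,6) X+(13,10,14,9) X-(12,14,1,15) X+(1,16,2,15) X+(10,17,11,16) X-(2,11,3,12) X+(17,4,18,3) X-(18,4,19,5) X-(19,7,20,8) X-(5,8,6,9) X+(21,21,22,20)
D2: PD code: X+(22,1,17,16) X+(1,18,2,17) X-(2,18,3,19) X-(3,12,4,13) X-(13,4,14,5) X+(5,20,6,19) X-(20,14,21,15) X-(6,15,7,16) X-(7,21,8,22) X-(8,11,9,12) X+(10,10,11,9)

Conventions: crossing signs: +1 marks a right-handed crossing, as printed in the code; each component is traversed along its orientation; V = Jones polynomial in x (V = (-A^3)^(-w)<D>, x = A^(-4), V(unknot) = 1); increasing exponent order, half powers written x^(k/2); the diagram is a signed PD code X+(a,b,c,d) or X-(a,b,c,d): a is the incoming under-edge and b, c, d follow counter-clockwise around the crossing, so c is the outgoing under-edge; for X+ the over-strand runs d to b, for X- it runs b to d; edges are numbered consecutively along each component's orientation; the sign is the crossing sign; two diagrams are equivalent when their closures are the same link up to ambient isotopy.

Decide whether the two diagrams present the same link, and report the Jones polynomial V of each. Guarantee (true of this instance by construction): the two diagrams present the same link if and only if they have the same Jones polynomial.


equivalent: no
V(D1) = -x^(1/2) - x^(5/2)  (w +1, c 11, <D> = A^-7 + A)
V(D2) = x^(-9/2) - x^(-5/2) - x^(-3/2) - x^(-1/2)  (w -3, c 11, <D> = A^-7 + A^-3 + A - A^9)
why: 2 classes among 2 diagrams; unequal V(x) rules out equality


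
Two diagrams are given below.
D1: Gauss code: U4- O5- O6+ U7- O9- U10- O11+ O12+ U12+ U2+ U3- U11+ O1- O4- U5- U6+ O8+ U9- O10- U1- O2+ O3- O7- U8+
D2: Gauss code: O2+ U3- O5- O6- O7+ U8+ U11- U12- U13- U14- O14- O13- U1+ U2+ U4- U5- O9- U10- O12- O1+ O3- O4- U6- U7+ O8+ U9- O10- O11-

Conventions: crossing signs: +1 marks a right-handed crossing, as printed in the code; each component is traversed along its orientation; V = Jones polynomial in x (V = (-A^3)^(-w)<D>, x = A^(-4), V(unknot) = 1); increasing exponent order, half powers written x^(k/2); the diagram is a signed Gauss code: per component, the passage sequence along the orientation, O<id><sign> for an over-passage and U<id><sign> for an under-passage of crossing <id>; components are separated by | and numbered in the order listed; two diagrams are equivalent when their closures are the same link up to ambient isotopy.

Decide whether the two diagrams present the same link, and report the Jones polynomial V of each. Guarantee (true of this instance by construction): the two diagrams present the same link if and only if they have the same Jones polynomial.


equivalent: yes
V(D1) = -x^-4 + x^-3 + x^-1  (w -2, c 12, <D> = A^-2 + A^6 - A^10)
V(D2) = -x^-4 + x^-3 + x^-1  (w -6, c 14, <D> = A^-14 + A^-6 - A^-2)
why: from 12 to 14 crossings by R-moves: one link, two diagrams


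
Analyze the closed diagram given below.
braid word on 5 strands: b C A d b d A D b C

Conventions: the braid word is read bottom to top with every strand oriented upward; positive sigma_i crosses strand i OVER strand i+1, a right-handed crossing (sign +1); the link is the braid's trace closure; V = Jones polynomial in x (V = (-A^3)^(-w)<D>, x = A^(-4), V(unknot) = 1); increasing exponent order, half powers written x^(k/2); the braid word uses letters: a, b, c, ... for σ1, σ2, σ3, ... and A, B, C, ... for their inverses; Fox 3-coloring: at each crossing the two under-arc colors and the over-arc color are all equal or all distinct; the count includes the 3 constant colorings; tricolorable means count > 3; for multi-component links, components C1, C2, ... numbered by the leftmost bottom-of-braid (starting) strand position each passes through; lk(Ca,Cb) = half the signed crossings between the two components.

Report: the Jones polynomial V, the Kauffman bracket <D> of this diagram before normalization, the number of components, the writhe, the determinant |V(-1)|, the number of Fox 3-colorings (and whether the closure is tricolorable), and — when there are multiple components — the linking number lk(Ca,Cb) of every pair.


V = x^-4 - 2x^-3 + 3x^-2 - 4x^-1 + 4 - 3x + 3x^2 - x^3
<D> = -A^-12 + 3A^-8 - 3A^-4 + 4 - 4A^4 + 3A^8 - 2A^12 + A^16 (w = 0)
1 component over 10 crossings, w = 0
9 Fox colorings among 3^10, |V(-1)| = 21: tricolorable
why: |V(-1)| = 21: so tricolorable, since 3 divides 21


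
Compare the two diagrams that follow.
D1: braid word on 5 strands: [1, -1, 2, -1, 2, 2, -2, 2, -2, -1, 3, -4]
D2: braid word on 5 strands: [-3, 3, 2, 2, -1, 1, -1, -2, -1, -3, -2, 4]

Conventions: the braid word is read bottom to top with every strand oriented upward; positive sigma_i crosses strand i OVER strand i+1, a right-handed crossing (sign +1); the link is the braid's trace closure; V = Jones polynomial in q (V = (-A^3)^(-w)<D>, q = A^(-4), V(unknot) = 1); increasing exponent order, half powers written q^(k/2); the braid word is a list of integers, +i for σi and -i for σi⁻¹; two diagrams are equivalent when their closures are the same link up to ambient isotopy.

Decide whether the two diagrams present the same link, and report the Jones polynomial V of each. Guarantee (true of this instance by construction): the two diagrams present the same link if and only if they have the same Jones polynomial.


same link: no
V(D1) = q^-2 - q^-1 + 1 - q + q^2  [12 crossings, <D> = A^-8 - A^-4 + 1 - A^4 + A^8, w = 0]
V(D2) = 1  (w -2, c 12, <D> = A^-6)
note: comparing 2 Jones polynomials yields 2 groups


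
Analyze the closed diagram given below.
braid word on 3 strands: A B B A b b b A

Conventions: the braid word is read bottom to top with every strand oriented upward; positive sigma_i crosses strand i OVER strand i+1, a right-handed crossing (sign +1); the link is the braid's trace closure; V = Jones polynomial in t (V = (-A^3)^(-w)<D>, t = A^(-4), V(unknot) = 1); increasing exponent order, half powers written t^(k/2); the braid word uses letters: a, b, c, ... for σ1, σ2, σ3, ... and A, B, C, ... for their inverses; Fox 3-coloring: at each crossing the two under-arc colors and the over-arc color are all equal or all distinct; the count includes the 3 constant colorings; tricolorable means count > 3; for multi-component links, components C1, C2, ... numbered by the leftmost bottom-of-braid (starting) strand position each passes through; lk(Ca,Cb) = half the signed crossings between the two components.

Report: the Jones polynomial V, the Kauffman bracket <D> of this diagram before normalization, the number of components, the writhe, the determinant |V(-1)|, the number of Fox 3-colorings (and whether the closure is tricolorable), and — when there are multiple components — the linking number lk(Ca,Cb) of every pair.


V(t) = -t^-5 + t^-4 - t^-3 + 2t^-2 - t^-1 + 2 - t
bracket: -A^-10 + 2A^-6 - A^-2 + 2A^2 - A^6 + A^10 - A^14, w = -2
1 component, writhe -2, over 8 crossings
det 9, colorings 9 of 3^8 — tricolorable
observation: w = -2 (over 8 crossings) is diagram-only; (-A^3)^(2) removes it from V


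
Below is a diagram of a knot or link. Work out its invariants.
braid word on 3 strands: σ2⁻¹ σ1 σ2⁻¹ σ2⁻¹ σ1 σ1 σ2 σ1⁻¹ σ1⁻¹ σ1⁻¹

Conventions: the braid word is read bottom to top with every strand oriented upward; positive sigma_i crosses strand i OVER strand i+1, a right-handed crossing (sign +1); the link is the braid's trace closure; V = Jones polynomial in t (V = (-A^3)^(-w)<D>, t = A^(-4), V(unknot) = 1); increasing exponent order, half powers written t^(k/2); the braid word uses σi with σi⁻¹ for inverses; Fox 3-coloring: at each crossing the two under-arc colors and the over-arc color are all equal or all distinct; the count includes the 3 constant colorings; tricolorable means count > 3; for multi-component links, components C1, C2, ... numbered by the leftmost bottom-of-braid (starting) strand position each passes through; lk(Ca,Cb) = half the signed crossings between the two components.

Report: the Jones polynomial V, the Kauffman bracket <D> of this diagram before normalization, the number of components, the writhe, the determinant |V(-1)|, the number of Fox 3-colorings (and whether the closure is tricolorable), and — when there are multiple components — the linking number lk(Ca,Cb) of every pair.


V(t) = -t^-6 + 2t^-5 - 4t^-4 + 5t^-3 - 4t^-2 + 5t^-1 - 3 + 2t - t^2
bracket: -A^-14 + 2A^-10 - 3A^-6 + 5A^-2 - 4A^2 + 5A^6 - 4A^10 + 2A^14 - A^18, w = -2
1 component, writhe -2, over 10 crossings
det 27, colorings 9 of 3^10 — tricolorable
observation: w = -2 (over 10 crossings) is diagram-only; (-A^3)^(2) removes it from V


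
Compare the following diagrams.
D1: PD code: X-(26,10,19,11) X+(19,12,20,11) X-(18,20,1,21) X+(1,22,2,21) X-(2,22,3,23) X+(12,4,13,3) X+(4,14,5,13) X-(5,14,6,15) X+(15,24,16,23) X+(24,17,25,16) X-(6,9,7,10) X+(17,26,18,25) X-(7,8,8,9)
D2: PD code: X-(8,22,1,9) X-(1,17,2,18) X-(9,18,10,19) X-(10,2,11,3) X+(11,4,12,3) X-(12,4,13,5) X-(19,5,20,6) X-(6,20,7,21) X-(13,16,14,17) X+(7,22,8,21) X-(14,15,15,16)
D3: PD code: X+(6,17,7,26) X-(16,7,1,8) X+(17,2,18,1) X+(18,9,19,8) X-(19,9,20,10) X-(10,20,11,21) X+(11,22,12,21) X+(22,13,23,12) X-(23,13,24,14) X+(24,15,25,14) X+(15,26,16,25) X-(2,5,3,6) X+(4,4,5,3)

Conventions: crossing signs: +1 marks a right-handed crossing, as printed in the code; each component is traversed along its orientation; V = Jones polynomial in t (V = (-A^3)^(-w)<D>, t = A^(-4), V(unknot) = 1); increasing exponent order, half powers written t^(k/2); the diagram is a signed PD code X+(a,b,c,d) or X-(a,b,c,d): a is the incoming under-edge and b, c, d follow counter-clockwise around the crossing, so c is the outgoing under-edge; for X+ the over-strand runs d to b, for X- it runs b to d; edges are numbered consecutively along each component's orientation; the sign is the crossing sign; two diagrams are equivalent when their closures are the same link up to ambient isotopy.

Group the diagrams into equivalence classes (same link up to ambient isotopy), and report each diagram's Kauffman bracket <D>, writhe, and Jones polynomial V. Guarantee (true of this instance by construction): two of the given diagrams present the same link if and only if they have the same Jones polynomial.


classes: {D1} | {D2} | {D3}
V(D1) = -t^(1/2) - t^(5/2)  [13 crossings, <D> = A^-7 + A, w = +1]
V(D2) = -t^(-11/2) + t^(-9/2) - t^(-7/2) - t^(-3/2)  [11 crossings, <D> = A^-15 + A^-7 - A^-3 + A, w = -7]
V(D3) = -t^(1/2) + t^(3/2) - t^(5/2) - t^(9/2)  [13 crossings, <D> = A^-9 + A^-1 - A^3 + A^7, w = +3]
note: comparing 3 Jones polynomials yields 3 groups


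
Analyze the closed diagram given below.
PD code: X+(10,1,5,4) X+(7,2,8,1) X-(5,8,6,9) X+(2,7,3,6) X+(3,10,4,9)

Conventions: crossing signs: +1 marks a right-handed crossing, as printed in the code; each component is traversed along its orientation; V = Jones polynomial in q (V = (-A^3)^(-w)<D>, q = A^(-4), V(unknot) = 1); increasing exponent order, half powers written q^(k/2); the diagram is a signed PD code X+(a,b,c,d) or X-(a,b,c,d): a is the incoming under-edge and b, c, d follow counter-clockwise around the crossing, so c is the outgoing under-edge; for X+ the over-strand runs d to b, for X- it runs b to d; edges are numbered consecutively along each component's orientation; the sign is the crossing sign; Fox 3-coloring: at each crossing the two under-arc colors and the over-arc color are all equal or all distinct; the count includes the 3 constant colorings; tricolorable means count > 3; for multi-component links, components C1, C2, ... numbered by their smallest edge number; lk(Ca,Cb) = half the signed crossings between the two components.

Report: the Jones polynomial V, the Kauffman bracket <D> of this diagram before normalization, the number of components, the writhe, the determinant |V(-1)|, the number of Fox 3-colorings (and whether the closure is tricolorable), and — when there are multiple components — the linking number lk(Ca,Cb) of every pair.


Jones polynomial: V(q) = -q^(1/2) + q^(3/2) - q^(5/2) - q^(9/2)
<D> = A^-9 + A^-1 - A^3 + A^7; writhe +3
components 2, writhe +3 (5 crossings)
linking number lk(C1,C2) = +2
3-colorings: 3 of 3^5, det 4 — not tricolorable
note: w = +3 (over 5 crossings) is diagram-only; (-A^3)^(-3) removes it from V


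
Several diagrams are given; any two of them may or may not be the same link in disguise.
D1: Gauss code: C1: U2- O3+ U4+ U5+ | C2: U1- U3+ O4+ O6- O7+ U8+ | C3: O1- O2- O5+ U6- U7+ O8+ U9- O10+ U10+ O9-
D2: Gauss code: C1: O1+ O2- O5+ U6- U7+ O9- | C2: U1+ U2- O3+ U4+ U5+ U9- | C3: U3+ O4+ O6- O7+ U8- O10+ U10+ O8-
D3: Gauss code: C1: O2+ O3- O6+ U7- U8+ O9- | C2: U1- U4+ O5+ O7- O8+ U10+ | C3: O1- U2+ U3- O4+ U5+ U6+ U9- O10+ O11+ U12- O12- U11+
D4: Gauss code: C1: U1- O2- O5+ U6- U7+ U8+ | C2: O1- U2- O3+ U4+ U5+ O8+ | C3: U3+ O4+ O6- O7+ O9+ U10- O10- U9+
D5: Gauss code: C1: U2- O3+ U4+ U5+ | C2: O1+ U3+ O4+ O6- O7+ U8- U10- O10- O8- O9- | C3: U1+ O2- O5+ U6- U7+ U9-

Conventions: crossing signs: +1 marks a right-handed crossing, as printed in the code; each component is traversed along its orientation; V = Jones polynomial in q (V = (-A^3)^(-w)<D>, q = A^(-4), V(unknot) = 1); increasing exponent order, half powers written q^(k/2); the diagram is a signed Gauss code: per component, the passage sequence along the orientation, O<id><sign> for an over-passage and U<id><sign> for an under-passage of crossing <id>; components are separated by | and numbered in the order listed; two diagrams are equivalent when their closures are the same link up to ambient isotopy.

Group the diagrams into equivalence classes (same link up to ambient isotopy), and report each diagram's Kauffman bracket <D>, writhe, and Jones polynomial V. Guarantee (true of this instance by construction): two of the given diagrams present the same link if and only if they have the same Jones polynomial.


equivalence classes: {D1, D2, D3, D4, D5}
D1 (bracket A^-6 + A^-2 + A^2 + A^6; 10 crossings at w = +2): V = 1 + q + q^2 + q^3
D2 (bracket A^-6 + A^-2 + A^2 + A^6; 10 crossings at w = +2): V = 1 + q + q^2 + q^3
V(D3) = 1 + q + q^2 + q^3  [12 crossings, <D> = A^-6 + A^-2 + A^2 + A^6, w = +2]
D4 (bracket A^-6 + A^-2 + A^2 + A^6; 10 crossings at w = +2): V = 1 + q + q^2 + q^3
V(D5) = 1 + q + q^2 + q^3  (w 0, c 10, <D> = A^-12 + A^-8 + A^-4 + 1)
key observation: all 5 diagrams share one V(q), hence one class


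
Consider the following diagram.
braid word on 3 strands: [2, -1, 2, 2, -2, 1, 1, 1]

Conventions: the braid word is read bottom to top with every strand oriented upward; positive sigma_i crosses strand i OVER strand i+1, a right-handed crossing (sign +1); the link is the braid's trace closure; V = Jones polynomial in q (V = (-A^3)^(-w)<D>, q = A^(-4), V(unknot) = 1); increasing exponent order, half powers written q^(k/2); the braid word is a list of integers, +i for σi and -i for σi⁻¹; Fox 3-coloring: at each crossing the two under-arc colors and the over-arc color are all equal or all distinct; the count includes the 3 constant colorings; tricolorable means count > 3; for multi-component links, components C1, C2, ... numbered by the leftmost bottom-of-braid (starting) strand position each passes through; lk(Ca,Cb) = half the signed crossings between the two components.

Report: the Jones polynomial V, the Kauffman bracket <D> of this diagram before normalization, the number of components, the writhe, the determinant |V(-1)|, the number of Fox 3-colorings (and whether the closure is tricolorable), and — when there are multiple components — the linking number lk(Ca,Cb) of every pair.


V = q - q^2 + 2q^3 - q^4 + q^5 - q^6
<D> = -A^-12 + A^-8 - A^-4 + 2 - A^4 + A^8 (w = +4)
1 component over 8 crossings, w = +4
3 Fox colorings among 3^8, |V(-1)| = 7: not tricolorable
why: |V(-1)| = 7: so not tricolorable, since 3 does not divide 7


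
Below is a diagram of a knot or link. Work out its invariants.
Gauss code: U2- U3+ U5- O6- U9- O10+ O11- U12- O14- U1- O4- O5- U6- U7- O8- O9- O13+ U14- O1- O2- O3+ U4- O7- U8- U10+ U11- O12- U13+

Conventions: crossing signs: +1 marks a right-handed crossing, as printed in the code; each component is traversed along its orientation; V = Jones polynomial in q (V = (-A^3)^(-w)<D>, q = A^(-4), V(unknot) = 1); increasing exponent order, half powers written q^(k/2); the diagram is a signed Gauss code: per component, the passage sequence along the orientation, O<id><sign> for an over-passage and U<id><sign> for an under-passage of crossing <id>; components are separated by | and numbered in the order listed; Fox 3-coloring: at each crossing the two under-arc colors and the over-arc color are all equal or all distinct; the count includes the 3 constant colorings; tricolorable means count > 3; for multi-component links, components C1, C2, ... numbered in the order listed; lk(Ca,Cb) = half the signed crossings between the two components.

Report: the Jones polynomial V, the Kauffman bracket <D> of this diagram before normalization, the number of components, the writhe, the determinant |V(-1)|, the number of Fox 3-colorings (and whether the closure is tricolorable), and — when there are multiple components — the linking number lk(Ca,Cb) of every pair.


Jones polynomial: V(q) = -q^-10 + q^-9 - q^-8 + q^-7 - q^-6 + q^-5 + q^-3
<D> = A^-12 + A^-4 - 1 + A^4 - A^8 + A^12 - A^16; writhe -8
components 1, writhe -8 (14 crossings)
3-colorings: 3 of 3^14, det 7 — not tricolorable
note: |V(-1)| = 7: so not tricolorable, since 3 does not divide 7


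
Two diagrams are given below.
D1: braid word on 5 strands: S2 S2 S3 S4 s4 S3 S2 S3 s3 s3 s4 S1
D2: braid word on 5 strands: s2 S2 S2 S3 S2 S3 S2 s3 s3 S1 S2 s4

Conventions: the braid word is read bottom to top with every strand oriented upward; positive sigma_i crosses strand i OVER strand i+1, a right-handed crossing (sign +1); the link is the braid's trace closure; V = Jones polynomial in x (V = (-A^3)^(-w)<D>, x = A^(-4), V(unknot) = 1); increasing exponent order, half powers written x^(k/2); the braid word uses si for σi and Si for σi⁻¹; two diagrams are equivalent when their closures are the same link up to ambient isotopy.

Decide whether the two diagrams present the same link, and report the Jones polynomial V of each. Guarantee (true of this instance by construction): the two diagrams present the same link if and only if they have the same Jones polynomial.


same link: yes
V(D1) = -x^-6 + x^-5 - x^-4 + 2x^-3 - x^-2 + x^-1  [12 crossings, <D> = A^-8 - A^-4 + 2 - A^4 + A^8 - A^12, w = -4]
V(D2) = -x^-6 + x^-5 - x^-4 + 2x^-3 - x^-2 + x^-1  [12 crossings, <D> = A^-8 - A^-4 + 2 - A^4 + A^8 - A^12, w = -4]
insight: Markov moves rewrite D1 (12 crossings) into D2 (12)


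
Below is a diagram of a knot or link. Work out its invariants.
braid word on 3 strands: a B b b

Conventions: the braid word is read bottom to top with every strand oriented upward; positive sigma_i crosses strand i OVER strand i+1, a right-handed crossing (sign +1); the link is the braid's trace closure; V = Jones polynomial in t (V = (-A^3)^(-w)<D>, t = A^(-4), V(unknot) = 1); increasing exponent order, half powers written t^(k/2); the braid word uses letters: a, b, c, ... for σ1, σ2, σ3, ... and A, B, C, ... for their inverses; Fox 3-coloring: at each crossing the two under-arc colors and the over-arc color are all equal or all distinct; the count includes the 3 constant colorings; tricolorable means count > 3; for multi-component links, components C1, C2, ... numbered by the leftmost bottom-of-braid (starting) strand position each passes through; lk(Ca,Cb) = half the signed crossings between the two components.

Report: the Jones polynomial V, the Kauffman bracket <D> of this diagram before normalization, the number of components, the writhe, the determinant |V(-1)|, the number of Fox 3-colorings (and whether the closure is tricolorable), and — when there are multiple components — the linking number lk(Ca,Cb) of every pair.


V = 1
<D> = A^6 (w = +2)
1 component over 4 crossings, w = +2
3 Fox colorings among 3^4, |V(-1)| = 1: not tricolorable
why: w = +2 shifts under R1 moves; the (-A^3)^(-2) factor cancels that in V


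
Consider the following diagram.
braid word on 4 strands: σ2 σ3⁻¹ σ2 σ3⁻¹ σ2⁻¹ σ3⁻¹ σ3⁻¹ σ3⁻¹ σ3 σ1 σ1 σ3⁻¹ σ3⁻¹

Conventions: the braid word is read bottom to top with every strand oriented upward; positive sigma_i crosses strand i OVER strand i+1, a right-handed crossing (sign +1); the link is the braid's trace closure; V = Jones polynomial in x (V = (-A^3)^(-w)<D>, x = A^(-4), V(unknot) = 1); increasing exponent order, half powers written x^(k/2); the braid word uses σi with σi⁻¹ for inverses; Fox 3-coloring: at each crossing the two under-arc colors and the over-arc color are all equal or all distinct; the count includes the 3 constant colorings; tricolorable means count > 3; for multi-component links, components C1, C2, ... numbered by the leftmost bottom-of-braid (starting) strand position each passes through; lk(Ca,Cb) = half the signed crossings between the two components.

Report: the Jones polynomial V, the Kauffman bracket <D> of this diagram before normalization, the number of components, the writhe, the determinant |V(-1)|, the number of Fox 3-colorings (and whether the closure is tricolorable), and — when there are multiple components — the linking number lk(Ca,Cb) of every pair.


Jones polynomial: V(x) = -x^-6 + x^-5 - 2x^-4 + 3x^-3 - x^-2 + 3x^-1 + x
<D> = -A^-13 - 3A^-5 + A^-1 - 3A^3 + 2A^7 - A^11 + A^15; writhe -3
components 3, writhe -3 (13 crossings)
linking number lk(C1,C2) = +1
lk(C1,C3): 0
lk(C2,C3) = -1
3-colorings: 9 of 3^13, det 12 — tricolorable
note: w = -3 (over 13 crossings) is diagram-only; (-A^3)^(3) removes it from V


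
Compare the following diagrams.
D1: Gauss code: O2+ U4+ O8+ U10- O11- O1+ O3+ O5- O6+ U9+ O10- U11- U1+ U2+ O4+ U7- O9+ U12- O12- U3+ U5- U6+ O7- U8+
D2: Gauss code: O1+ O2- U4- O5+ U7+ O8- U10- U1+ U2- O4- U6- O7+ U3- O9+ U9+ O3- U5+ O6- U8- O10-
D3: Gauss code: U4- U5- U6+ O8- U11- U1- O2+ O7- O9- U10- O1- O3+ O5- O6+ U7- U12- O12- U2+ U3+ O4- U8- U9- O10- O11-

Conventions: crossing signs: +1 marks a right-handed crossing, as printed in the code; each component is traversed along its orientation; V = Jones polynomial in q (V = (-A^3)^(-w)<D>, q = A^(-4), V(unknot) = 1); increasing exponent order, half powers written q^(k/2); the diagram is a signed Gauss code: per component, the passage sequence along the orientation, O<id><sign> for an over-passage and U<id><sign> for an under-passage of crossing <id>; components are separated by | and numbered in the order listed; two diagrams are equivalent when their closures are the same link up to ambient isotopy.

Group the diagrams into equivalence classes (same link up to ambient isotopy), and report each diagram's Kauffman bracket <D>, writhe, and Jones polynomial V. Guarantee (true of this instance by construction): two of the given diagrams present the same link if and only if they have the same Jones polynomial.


classes: {D1} | {D2} | {D3}
V(D1) = q^-1 - 2 + 3q - 3q^2 + 4q^3 - 3q^4 + 2q^5 - q^6  [12 crossings, <D> = -A^-18 + 2A^-14 - 3A^-10 + 4A^-6 - 3A^-2 + 3A^2 - 2A^6 + A^10, w = +2]
D2 (bracket A^-10 - A^-6 + 2A^-2 - 2A^2 + 2A^6 - 2A^10 + A^14; 10 crossings at w = -2): V = q^-5 - 2q^-4 + 2q^-3 - 2q^-2 + 2q^-1 - 1 + q
V(D3) = -q^-7 + q^-6 - q^-5 + q^-4 + q^-2  (w -6, c 12, <D> = A^-10 + A^-2 - A^2 + A^6 - A^10)
insight: 3 classes among 3 diagrams; unequal V(q) rules out equality


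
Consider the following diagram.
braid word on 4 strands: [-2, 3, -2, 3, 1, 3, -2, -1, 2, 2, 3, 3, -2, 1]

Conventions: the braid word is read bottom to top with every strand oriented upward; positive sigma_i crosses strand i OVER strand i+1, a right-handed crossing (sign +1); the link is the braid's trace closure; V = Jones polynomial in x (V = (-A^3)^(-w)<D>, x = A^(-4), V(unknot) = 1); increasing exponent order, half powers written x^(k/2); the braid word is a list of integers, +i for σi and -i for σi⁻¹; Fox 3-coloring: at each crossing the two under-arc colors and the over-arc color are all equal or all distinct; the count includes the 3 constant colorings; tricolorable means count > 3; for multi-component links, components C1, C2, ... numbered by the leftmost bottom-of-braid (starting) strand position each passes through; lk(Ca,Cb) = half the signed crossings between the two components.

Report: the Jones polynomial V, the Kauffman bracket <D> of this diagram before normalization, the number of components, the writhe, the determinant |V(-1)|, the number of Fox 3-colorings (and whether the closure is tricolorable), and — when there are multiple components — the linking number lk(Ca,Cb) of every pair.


V = x^(-3/2) - 3x^(-1/2) + 7x^(1/2) - 14x^(3/2) + 19x^(5/2) - 24x^(7/2) + 24x^(9/2) - 22x^(11/2) + 17x^(13/2) - 11x^(15/2) + 5x^(17/2) - x^(19/2)
<D> = -A^-26 + 5A^-22 - 11A^-18 + 17A^-14 - 22A^-10 + 24A^-6 - 24A^-2 + 19A^2 - 14A^6 + 7A^10 - 3A^14 + A^18 (w = +4)
2 components over 14 crossings, w = +4
lk(C1,C2): +2
3 Fox colorings among 3^14, |V(-1)| = 148: not tricolorable
why: det 148 = |V(-1)|; not divisible by 3, so not tricolorable


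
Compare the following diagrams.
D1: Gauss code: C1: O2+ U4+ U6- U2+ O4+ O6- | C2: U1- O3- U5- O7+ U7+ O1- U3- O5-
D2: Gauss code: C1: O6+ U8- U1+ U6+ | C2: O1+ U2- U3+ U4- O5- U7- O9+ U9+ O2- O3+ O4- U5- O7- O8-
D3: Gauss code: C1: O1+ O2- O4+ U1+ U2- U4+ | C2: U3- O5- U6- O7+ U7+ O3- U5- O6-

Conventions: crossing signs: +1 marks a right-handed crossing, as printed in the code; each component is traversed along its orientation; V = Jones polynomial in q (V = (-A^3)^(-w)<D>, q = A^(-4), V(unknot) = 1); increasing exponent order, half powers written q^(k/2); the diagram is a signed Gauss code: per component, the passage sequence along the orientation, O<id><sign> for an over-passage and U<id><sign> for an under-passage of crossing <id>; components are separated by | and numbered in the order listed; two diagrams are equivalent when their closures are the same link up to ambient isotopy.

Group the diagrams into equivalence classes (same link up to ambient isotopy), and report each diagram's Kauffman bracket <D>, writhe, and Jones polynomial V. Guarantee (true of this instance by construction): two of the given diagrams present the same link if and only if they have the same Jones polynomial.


classes: {D1, D2, D3}
V(D1) = q^(-9/2) - q^(-5/2) - q^(-3/2) - q^(-1/2)  [7 crossings, <D> = A^-1 + A^3 + A^7 - A^15, w = -1]
V(D2) = q^(-9/2) - q^(-5/2) - q^(-3/2) - q^(-1/2)  [9 crossings, <D> = A^-1 + A^3 + A^7 - A^15, w = -1]
D3 (bracket A^-1 + A^3 + A^7 - A^15; 7 crossings at w = -1): V = q^(-9/2) - q^(-5/2) - q^(-3/2) - q^(-1/2)
note: all 3 diagrams share one V(q), hence one class


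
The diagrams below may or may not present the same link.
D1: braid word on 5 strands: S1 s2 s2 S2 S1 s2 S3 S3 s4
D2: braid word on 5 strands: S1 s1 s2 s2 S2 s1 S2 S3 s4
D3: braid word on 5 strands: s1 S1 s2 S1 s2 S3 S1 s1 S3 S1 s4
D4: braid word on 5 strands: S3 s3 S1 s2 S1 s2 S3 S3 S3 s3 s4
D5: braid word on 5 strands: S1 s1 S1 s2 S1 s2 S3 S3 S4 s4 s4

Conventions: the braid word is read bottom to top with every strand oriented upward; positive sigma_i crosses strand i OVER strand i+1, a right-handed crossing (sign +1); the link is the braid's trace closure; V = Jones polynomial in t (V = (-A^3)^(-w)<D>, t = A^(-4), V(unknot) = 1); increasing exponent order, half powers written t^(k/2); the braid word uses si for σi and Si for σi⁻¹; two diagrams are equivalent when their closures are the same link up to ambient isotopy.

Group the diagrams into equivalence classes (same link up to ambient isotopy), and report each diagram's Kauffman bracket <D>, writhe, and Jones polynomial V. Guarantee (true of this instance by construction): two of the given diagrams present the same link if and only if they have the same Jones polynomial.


classes: {D1, D3, D4, D5} | {D2}
V(D1) = -t^(-9/2) + t^(-7/2) - 2t^(-5/2) + 2t^(-3/2) - 2t^(-1/2) + t^(1/2) - t^(3/2)  [9 crossings, <D> = A^-9 - A^-5 + 2A^-1 - 2A^3 + 2A^7 - A^11 + A^15, w = -1]
D2 (bracket A + A^5; 9 crossings at w = +1): V = -t^(-1/2) - t^(1/2)
V(D3) = -t^(-9/2) + t^(-7/2) - 2t^(-5/2) + 2t^(-3/2) - 2t^(-1/2) + t^(1/2) - t^(3/2)  (w -1, c 11, <D> = A^-9 - A^-5 + 2A^-1 - 2A^3 + 2A^7 - A^11 + A^15)
V(D4) = -t^(-9/2) + t^(-7/2) - 2t^(-5/2) + 2t^(-3/2) - 2t^(-1/2) + t^(1/2) - t^(3/2)  [11 crossings, <D> = A^-9 - A^-5 + 2A^-1 - 2A^3 + 2A^7 - A^11 + A^15, w = -1]
V(D5) = -t^(-9/2) + t^(-7/2) - 2t^(-5/2) + 2t^(-3/2) - 2t^(-1/2) + t^(1/2) - t^(3/2)  (w -1, c 11, <D> = A^-9 - A^-5 + 2A^-1 - 2A^3 + 2A^7 - A^11 + A^15)
note: 2 values of V(t) split the 5 diagrams


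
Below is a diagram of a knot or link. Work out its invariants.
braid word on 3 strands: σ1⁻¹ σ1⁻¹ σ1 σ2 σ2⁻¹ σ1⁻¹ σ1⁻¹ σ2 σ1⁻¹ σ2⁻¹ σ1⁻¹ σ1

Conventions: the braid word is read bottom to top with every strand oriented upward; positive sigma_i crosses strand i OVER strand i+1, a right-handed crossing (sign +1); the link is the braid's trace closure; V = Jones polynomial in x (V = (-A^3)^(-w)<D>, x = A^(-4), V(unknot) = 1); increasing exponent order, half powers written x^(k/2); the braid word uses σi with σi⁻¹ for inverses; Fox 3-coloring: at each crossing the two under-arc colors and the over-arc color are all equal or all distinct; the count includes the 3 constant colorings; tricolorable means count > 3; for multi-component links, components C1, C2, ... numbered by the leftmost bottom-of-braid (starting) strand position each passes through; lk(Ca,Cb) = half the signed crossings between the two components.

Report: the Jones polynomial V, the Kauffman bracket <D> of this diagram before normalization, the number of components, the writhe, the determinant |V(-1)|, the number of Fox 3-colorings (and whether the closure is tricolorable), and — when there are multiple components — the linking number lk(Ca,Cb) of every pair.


V = -x^-4 + x^-3 + x^-1
<D> = A^-8 + 1 - A^4 (w = -4)
1 component over 12 crossings, w = -4
9 Fox colorings among 3^12, |V(-1)| = 3: tricolorable
why: det 3 = |V(-1)|; divisible by 3, so tricolorable
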